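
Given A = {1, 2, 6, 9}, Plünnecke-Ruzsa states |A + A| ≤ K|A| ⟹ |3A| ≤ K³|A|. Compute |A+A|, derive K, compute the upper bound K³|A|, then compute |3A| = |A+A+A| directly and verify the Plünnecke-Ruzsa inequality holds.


|A| = 4.
Step 1: Compute A + A by enumerating all 16 pairs.
A + A = {2, 3, 4, 7, 8, 10, 11, 12, 15, 18}, so |A + A| = 10.
Step 2: Doubling constant K = |A + A|/|A| = 10/4 = 10/4 ≈ 2.5000.
Step 3: Plünnecke-Ruzsa gives |3A| ≤ K³·|A| = (2.5000)³ · 4 ≈ 62.5000.
Step 4: Compute 3A = A + A + A directly by enumerating all triples (a,b,c) ∈ A³; |3A| = 19.
Step 5: Check 19 ≤ 62.5000? Yes ✓.

K = 10/4, Plünnecke-Ruzsa bound K³|A| ≈ 62.5000, |3A| = 19, inequality holds.


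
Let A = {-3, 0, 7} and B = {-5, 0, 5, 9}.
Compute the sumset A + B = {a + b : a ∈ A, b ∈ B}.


A + B = {a + b : a ∈ A, b ∈ B}.
Enumerate all |A|·|B| = 3·4 = 12 pairs (a, b) and collect distinct sums.
a = -3: -3+-5=-8, -3+0=-3, -3+5=2, -3+9=6
a = 0: 0+-5=-5, 0+0=0, 0+5=5, 0+9=9
a = 7: 7+-5=2, 7+0=7, 7+5=12, 7+9=16
Collecting distinct sums: A + B = {-8, -5, -3, 0, 2, 5, 6, 7, 9, 12, 16}
|A + B| = 11

A + B = {-8, -5, -3, 0, 2, 5, 6, 7, 9, 12, 16}


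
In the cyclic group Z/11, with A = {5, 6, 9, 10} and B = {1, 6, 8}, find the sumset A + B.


Work in Z/11Z: reduce every sum a + b modulo 11.
Enumerate all 12 pairs:
a = 5: 5+1=6, 5+6=0, 5+8=2
a = 6: 6+1=7, 6+6=1, 6+8=3
a = 9: 9+1=10, 9+6=4, 9+8=6
a = 10: 10+1=0, 10+6=5, 10+8=7
Distinct residues collected: {0, 1, 2, 3, 4, 5, 6, 7, 10}
|A + B| = 9 (out of 11 total residues).

A + B = {0, 1, 2, 3, 4, 5, 6, 7, 10}


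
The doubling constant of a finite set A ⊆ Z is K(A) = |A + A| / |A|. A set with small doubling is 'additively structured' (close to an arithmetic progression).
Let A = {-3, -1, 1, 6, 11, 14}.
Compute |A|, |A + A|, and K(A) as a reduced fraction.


|A| = 6.
Compute A + A by enumerating all 36 pairs.
A + A = {-6, -4, -2, 0, 2, 3, 5, 7, 8, 10, 11, 12, 13, 15, 17, 20, 22, 25, 28}, so |A + A| = 19.
K = |A + A| / |A| = 19/6 (already in lowest terms) ≈ 3.1667.
Reference: AP of size 6 gives K = 11/6 ≈ 1.8333; a fully generic set of size 6 gives K ≈ 3.5000.

|A| = 6, |A + A| = 19, K = 19/6.


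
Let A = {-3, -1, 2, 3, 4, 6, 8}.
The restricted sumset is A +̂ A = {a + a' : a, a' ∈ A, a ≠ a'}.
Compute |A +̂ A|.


Restricted sumset: A +̂ A = {a + a' : a ∈ A, a' ∈ A, a ≠ a'}.
Equivalently, take A + A and drop any sum 2a that is achievable ONLY as a + a for a ∈ A (i.e. sums representable only with equal summands).
Enumerate pairs (a, a') with a < a' (symmetric, so each unordered pair gives one sum; this covers all a ≠ a'):
  -3 + -1 = -4
  -3 + 2 = -1
  -3 + 3 = 0
  -3 + 4 = 1
  -3 + 6 = 3
  -3 + 8 = 5
  -1 + 2 = 1
  -1 + 3 = 2
  -1 + 4 = 3
  -1 + 6 = 5
  -1 + 8 = 7
  2 + 3 = 5
  2 + 4 = 6
  2 + 6 = 8
  2 + 8 = 10
  3 + 4 = 7
  3 + 6 = 9
  3 + 8 = 11
  4 + 6 = 10
  4 + 8 = 12
  6 + 8 = 14
Collected distinct sums: {-4, -1, 0, 1, 2, 3, 5, 6, 7, 8, 9, 10, 11, 12, 14}
|A +̂ A| = 15
(Reference bound: |A +̂ A| ≥ 2|A| - 3 for |A| ≥ 2, with |A| = 7 giving ≥ 11.)

|A +̂ A| = 15


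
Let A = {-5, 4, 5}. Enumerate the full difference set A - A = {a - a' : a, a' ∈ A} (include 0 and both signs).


A - A = {a - a' : a, a' ∈ A}.
Compute a - a' for each ordered pair (a, a'):
a = -5: -5--5=0, -5-4=-9, -5-5=-10
a = 4: 4--5=9, 4-4=0, 4-5=-1
a = 5: 5--5=10, 5-4=1, 5-5=0
Collecting distinct values (and noting 0 appears from a-a):
A - A = {-10, -9, -1, 0, 1, 9, 10}
|A - A| = 7

A - A = {-10, -9, -1, 0, 1, 9, 10}


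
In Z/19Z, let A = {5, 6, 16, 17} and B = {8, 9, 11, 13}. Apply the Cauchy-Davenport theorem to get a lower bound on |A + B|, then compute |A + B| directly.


Cauchy-Davenport: |A + B| ≥ min(p, |A| + |B| - 1) for A, B nonempty in Z/pZ.
|A| = 4, |B| = 4, p = 19.
CD lower bound = min(19, 4 + 4 - 1) = min(19, 7) = 7.
Compute A + B mod 19 directly:
a = 5: 5+8=13, 5+9=14, 5+11=16, 5+13=18
a = 6: 6+8=14, 6+9=15, 6+11=17, 6+13=0
a = 16: 16+8=5, 16+9=6, 16+11=8, 16+13=10
a = 17: 17+8=6, 17+9=7, 17+11=9, 17+13=11
A + B = {0, 5, 6, 7, 8, 9, 10, 11, 13, 14, 15, 16, 17, 18}, so |A + B| = 14.
Verify: 14 ≥ 7? Yes ✓.

CD lower bound = 7, actual |A + B| = 14.


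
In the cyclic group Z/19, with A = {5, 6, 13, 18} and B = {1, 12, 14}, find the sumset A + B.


Work in Z/19Z: reduce every sum a + b modulo 19.
Enumerate all 12 pairs:
a = 5: 5+1=6, 5+12=17, 5+14=0
a = 6: 6+1=7, 6+12=18, 6+14=1
a = 13: 13+1=14, 13+12=6, 13+14=8
a = 18: 18+1=0, 18+12=11, 18+14=13
Distinct residues collected: {0, 1, 6, 7, 8, 11, 13, 14, 17, 18}
|A + B| = 10 (out of 19 total residues).

A + B = {0, 1, 6, 7, 8, 11, 13, 14, 17, 18}


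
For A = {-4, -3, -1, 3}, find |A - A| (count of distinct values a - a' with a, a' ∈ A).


A - A = {a - a' : a, a' ∈ A}; |A| = 4.
Bounds: 2|A|-1 ≤ |A - A| ≤ |A|² - |A| + 1, i.e. 7 ≤ |A - A| ≤ 13.
Note: 0 ∈ A - A always (from a - a). The set is symmetric: if d ∈ A - A then -d ∈ A - A.
Enumerate nonzero differences d = a - a' with a > a' (then include -d):
Positive differences: {1, 2, 3, 4, 6, 7}
Full difference set: {0} ∪ (positive diffs) ∪ (negative diffs).
|A - A| = 1 + 2·6 = 13 (matches direct enumeration: 13).

|A - A| = 13


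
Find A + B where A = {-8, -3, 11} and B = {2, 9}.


A + B = {a + b : a ∈ A, b ∈ B}.
Enumerate all |A|·|B| = 3·2 = 6 pairs (a, b) and collect distinct sums.
a = -8: -8+2=-6, -8+9=1
a = -3: -3+2=-1, -3+9=6
a = 11: 11+2=13, 11+9=20
Collecting distinct sums: A + B = {-6, -1, 1, 6, 13, 20}
|A + B| = 6

A + B = {-6, -1, 1, 6, 13, 20}


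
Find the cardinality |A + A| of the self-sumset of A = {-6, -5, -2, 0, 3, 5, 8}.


A + A = {a + a' : a, a' ∈ A}; |A| = 7.
General bounds: 2|A| - 1 ≤ |A + A| ≤ |A|(|A|+1)/2, i.e. 13 ≤ |A + A| ≤ 28.
Lower bound 2|A|-1 is attained iff A is an arithmetic progression.
Enumerate sums a + a' for a ≤ a' (symmetric, so this suffices):
a = -6: -6+-6=-12, -6+-5=-11, -6+-2=-8, -6+0=-6, -6+3=-3, -6+5=-1, -6+8=2
a = -5: -5+-5=-10, -5+-2=-7, -5+0=-5, -5+3=-2, -5+5=0, -5+8=3
a = -2: -2+-2=-4, -2+0=-2, -2+3=1, -2+5=3, -2+8=6
a = 0: 0+0=0, 0+3=3, 0+5=5, 0+8=8
a = 3: 3+3=6, 3+5=8, 3+8=11
a = 5: 5+5=10, 5+8=13
a = 8: 8+8=16
Distinct sums: {-12, -11, -10, -8, -7, -6, -5, -4, -3, -2, -1, 0, 1, 2, 3, 5, 6, 8, 10, 11, 13, 16}
|A + A| = 22

|A + A| = 22


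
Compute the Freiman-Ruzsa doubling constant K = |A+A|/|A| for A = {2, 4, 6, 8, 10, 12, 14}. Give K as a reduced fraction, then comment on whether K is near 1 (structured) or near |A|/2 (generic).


|A| = 7.
Compute A + A by enumerating all 49 pairs.
A + A = {4, 6, 8, 10, 12, 14, 16, 18, 20, 22, 24, 26, 28}, so |A + A| = 13.
K = |A + A| / |A| = 13/7 (already in lowest terms) ≈ 1.8571.
Reference: AP of size 7 gives K = 13/7 ≈ 1.8571; a fully generic set of size 7 gives K ≈ 4.0000.

|A| = 7, |A + A| = 13, K = 13/7.


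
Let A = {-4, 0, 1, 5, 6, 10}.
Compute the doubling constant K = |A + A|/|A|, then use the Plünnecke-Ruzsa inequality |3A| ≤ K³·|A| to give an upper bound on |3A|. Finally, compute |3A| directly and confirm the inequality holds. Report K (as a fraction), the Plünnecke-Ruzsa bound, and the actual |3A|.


|A| = 6.
Step 1: Compute A + A by enumerating all 36 pairs.
A + A = {-8, -4, -3, 0, 1, 2, 5, 6, 7, 10, 11, 12, 15, 16, 20}, so |A + A| = 15.
Step 2: Doubling constant K = |A + A|/|A| = 15/6 = 15/6 ≈ 2.5000.
Step 3: Plünnecke-Ruzsa gives |3A| ≤ K³·|A| = (2.5000)³ · 6 ≈ 93.7500.
Step 4: Compute 3A = A + A + A directly by enumerating all triples (a,b,c) ∈ A³; |3A| = 28.
Step 5: Check 28 ≤ 93.7500? Yes ✓.

K = 15/6, Plünnecke-Ruzsa bound K³|A| ≈ 93.7500, |3A| = 28, inequality holds.


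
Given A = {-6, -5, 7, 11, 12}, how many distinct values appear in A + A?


A + A = {a + a' : a, a' ∈ A}; |A| = 5.
General bounds: 2|A| - 1 ≤ |A + A| ≤ |A|(|A|+1)/2, i.e. 9 ≤ |A + A| ≤ 15.
Lower bound 2|A|-1 is attained iff A is an arithmetic progression.
Enumerate sums a + a' for a ≤ a' (symmetric, so this suffices):
a = -6: -6+-6=-12, -6+-5=-11, -6+7=1, -6+11=5, -6+12=6
a = -5: -5+-5=-10, -5+7=2, -5+11=6, -5+12=7
a = 7: 7+7=14, 7+11=18, 7+12=19
a = 11: 11+11=22, 11+12=23
a = 12: 12+12=24
Distinct sums: {-12, -11, -10, 1, 2, 5, 6, 7, 14, 18, 19, 22, 23, 24}
|A + A| = 14

|A + A| = 14


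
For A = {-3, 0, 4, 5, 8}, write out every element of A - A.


A - A = {a - a' : a, a' ∈ A}.
Compute a - a' for each ordered pair (a, a'):
a = -3: -3--3=0, -3-0=-3, -3-4=-7, -3-5=-8, -3-8=-11
a = 0: 0--3=3, 0-0=0, 0-4=-4, 0-5=-5, 0-8=-8
a = 4: 4--3=7, 4-0=4, 4-4=0, 4-5=-1, 4-8=-4
a = 5: 5--3=8, 5-0=5, 5-4=1, 5-5=0, 5-8=-3
a = 8: 8--3=11, 8-0=8, 8-4=4, 8-5=3, 8-8=0
Collecting distinct values (and noting 0 appears from a-a):
A - A = {-11, -8, -7, -5, -4, -3, -1, 0, 1, 3, 4, 5, 7, 8, 11}
|A - A| = 15

A - A = {-11, -8, -7, -5, -4, -3, -1, 0, 1, 3, 4, 5, 7, 8, 11}


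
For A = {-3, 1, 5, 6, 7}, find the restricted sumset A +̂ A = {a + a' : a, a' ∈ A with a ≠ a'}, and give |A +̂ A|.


Restricted sumset: A +̂ A = {a + a' : a ∈ A, a' ∈ A, a ≠ a'}.
Equivalently, take A + A and drop any sum 2a that is achievable ONLY as a + a for a ∈ A (i.e. sums representable only with equal summands).
Enumerate pairs (a, a') with a < a' (symmetric, so each unordered pair gives one sum; this covers all a ≠ a'):
  -3 + 1 = -2
  -3 + 5 = 2
  -3 + 6 = 3
  -3 + 7 = 4
  1 + 5 = 6
  1 + 6 = 7
  1 + 7 = 8
  5 + 6 = 11
  5 + 7 = 12
  6 + 7 = 13
Collected distinct sums: {-2, 2, 3, 4, 6, 7, 8, 11, 12, 13}
|A +̂ A| = 10
(Reference bound: |A +̂ A| ≥ 2|A| - 3 for |A| ≥ 2, with |A| = 5 giving ≥ 7.)

|A +̂ A| = 10


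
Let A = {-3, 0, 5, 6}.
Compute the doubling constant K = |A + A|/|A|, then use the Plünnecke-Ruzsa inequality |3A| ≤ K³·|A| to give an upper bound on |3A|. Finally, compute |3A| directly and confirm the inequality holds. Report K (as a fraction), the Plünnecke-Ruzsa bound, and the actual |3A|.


|A| = 4.
Step 1: Compute A + A by enumerating all 16 pairs.
A + A = {-6, -3, 0, 2, 3, 5, 6, 10, 11, 12}, so |A + A| = 10.
Step 2: Doubling constant K = |A + A|/|A| = 10/4 = 10/4 ≈ 2.5000.
Step 3: Plünnecke-Ruzsa gives |3A| ≤ K³·|A| = (2.5000)³ · 4 ≈ 62.5000.
Step 4: Compute 3A = A + A + A directly by enumerating all triples (a,b,c) ∈ A³; |3A| = 19.
Step 5: Check 19 ≤ 62.5000? Yes ✓.

K = 10/4, Plünnecke-Ruzsa bound K³|A| ≈ 62.5000, |3A| = 19, inequality holds.


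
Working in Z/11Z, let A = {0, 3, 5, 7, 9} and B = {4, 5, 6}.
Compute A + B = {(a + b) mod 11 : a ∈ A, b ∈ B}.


Work in Z/11Z: reduce every sum a + b modulo 11.
Enumerate all 15 pairs:
a = 0: 0+4=4, 0+5=5, 0+6=6
a = 3: 3+4=7, 3+5=8, 3+6=9
a = 5: 5+4=9, 5+5=10, 5+6=0
a = 7: 7+4=0, 7+5=1, 7+6=2
a = 9: 9+4=2, 9+5=3, 9+6=4
Distinct residues collected: {0, 1, 2, 3, 4, 5, 6, 7, 8, 9, 10}
|A + B| = 11 (out of 11 total residues).

A + B = {0, 1, 2, 3, 4, 5, 6, 7, 8, 9, 10}


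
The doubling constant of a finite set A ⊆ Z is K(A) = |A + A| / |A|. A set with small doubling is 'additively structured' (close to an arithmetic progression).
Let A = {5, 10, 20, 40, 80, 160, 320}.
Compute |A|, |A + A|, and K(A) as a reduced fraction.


|A| = 7.
Compute A + A by enumerating all 49 pairs.
A + A = {10, 15, 20, 25, 30, 40, 45, 50, 60, 80, 85, 90, 100, 120, 160, 165, 170, 180, 200, 240, 320, 325, 330, 340, 360, 400, 480, 640}, so |A + A| = 28.
K = |A + A| / |A| = 28/7 = 4/1 ≈ 4.0000.
Reference: AP of size 7 gives K = 13/7 ≈ 1.8571; a fully generic set of size 7 gives K ≈ 4.0000.

|A| = 7, |A + A| = 28, K = 28/7 = 4/1.


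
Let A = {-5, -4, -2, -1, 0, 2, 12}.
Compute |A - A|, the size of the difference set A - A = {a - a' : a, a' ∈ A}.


A - A = {a - a' : a, a' ∈ A}; |A| = 7.
Bounds: 2|A|-1 ≤ |A - A| ≤ |A|² - |A| + 1, i.e. 13 ≤ |A - A| ≤ 43.
Note: 0 ∈ A - A always (from a - a). The set is symmetric: if d ∈ A - A then -d ∈ A - A.
Enumerate nonzero differences d = a - a' with a > a' (then include -d):
Positive differences: {1, 2, 3, 4, 5, 6, 7, 10, 12, 13, 14, 16, 17}
Full difference set: {0} ∪ (positive diffs) ∪ (negative diffs).
|A - A| = 1 + 2·13 = 27 (matches direct enumeration: 27).

|A - A| = 27


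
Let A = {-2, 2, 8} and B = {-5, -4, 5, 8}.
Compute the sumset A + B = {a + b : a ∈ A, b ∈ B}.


A + B = {a + b : a ∈ A, b ∈ B}.
Enumerate all |A|·|B| = 3·4 = 12 pairs (a, b) and collect distinct sums.
a = -2: -2+-5=-7, -2+-4=-6, -2+5=3, -2+8=6
a = 2: 2+-5=-3, 2+-4=-2, 2+5=7, 2+8=10
a = 8: 8+-5=3, 8+-4=4, 8+5=13, 8+8=16
Collecting distinct sums: A + B = {-7, -6, -3, -2, 3, 4, 6, 7, 10, 13, 16}
|A + B| = 11

A + B = {-7, -6, -3, -2, 3, 4, 6, 7, 10, 13, 16}


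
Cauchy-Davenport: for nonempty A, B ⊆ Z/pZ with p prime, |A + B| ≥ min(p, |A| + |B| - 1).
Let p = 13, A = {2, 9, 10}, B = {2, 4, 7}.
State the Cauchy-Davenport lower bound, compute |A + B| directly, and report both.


Cauchy-Davenport: |A + B| ≥ min(p, |A| + |B| - 1) for A, B nonempty in Z/pZ.
|A| = 3, |B| = 3, p = 13.
CD lower bound = min(13, 3 + 3 - 1) = min(13, 5) = 5.
Compute A + B mod 13 directly:
a = 2: 2+2=4, 2+4=6, 2+7=9
a = 9: 9+2=11, 9+4=0, 9+7=3
a = 10: 10+2=12, 10+4=1, 10+7=4
A + B = {0, 1, 3, 4, 6, 9, 11, 12}, so |A + B| = 8.
Verify: 8 ≥ 5? Yes ✓.

CD lower bound = 5, actual |A + B| = 8.


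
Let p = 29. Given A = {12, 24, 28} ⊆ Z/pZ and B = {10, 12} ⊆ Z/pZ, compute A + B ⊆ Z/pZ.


Work in Z/29Z: reduce every sum a + b modulo 29.
Enumerate all 6 pairs:
a = 12: 12+10=22, 12+12=24
a = 24: 24+10=5, 24+12=7
a = 28: 28+10=9, 28+12=11
Distinct residues collected: {5, 7, 9, 11, 22, 24}
|A + B| = 6 (out of 29 total residues).

A + B = {5, 7, 9, 11, 22, 24}


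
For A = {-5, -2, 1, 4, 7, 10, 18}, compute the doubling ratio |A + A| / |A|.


|A| = 7.
Compute A + A by enumerating all 49 pairs.
A + A = {-10, -7, -4, -1, 2, 5, 8, 11, 13, 14, 16, 17, 19, 20, 22, 25, 28, 36}, so |A + A| = 18.
K = |A + A| / |A| = 18/7 (already in lowest terms) ≈ 2.5714.
Reference: AP of size 7 gives K = 13/7 ≈ 1.8571; a fully generic set of size 7 gives K ≈ 4.0000.

|A| = 7, |A + A| = 18, K = 18/7.


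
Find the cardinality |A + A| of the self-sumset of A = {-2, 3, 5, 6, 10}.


A + A = {a + a' : a, a' ∈ A}; |A| = 5.
General bounds: 2|A| - 1 ≤ |A + A| ≤ |A|(|A|+1)/2, i.e. 9 ≤ |A + A| ≤ 15.
Lower bound 2|A|-1 is attained iff A is an arithmetic progression.
Enumerate sums a + a' for a ≤ a' (symmetric, so this suffices):
a = -2: -2+-2=-4, -2+3=1, -2+5=3, -2+6=4, -2+10=8
a = 3: 3+3=6, 3+5=8, 3+6=9, 3+10=13
a = 5: 5+5=10, 5+6=11, 5+10=15
a = 6: 6+6=12, 6+10=16
a = 10: 10+10=20
Distinct sums: {-4, 1, 3, 4, 6, 8, 9, 10, 11, 12, 13, 15, 16, 20}
|A + A| = 14

|A + A| = 14


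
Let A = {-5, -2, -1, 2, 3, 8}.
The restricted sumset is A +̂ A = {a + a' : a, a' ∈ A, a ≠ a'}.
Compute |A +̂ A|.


Restricted sumset: A +̂ A = {a + a' : a ∈ A, a' ∈ A, a ≠ a'}.
Equivalently, take A + A and drop any sum 2a that is achievable ONLY as a + a for a ∈ A (i.e. sums representable only with equal summands).
Enumerate pairs (a, a') with a < a' (symmetric, so each unordered pair gives one sum; this covers all a ≠ a'):
  -5 + -2 = -7
  -5 + -1 = -6
  -5 + 2 = -3
  -5 + 3 = -2
  -5 + 8 = 3
  -2 + -1 = -3
  -2 + 2 = 0
  -2 + 3 = 1
  -2 + 8 = 6
  -1 + 2 = 1
  -1 + 3 = 2
  -1 + 8 = 7
  2 + 3 = 5
  2 + 8 = 10
  3 + 8 = 11
Collected distinct sums: {-7, -6, -3, -2, 0, 1, 2, 3, 5, 6, 7, 10, 11}
|A +̂ A| = 13
(Reference bound: |A +̂ A| ≥ 2|A| - 3 for |A| ≥ 2, with |A| = 6 giving ≥ 9.)

|A +̂ A| = 13


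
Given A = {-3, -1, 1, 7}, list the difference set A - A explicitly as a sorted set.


A - A = {a - a' : a, a' ∈ A}.
Compute a - a' for each ordered pair (a, a'):
a = -3: -3--3=0, -3--1=-2, -3-1=-4, -3-7=-10
a = -1: -1--3=2, -1--1=0, -1-1=-2, -1-7=-8
a = 1: 1--3=4, 1--1=2, 1-1=0, 1-7=-6
a = 7: 7--3=10, 7--1=8, 7-1=6, 7-7=0
Collecting distinct values (and noting 0 appears from a-a):
A - A = {-10, -8, -6, -4, -2, 0, 2, 4, 6, 8, 10}
|A - A| = 11

A - A = {-10, -8, -6, -4, -2, 0, 2, 4, 6, 8, 10}


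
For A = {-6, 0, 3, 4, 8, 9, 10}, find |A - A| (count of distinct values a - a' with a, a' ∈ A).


A - A = {a - a' : a, a' ∈ A}; |A| = 7.
Bounds: 2|A|-1 ≤ |A - A| ≤ |A|² - |A| + 1, i.e. 13 ≤ |A - A| ≤ 43.
Note: 0 ∈ A - A always (from a - a). The set is symmetric: if d ∈ A - A then -d ∈ A - A.
Enumerate nonzero differences d = a - a' with a > a' (then include -d):
Positive differences: {1, 2, 3, 4, 5, 6, 7, 8, 9, 10, 14, 15, 16}
Full difference set: {0} ∪ (positive diffs) ∪ (negative diffs).
|A - A| = 1 + 2·13 = 27 (matches direct enumeration: 27).

|A - A| = 27


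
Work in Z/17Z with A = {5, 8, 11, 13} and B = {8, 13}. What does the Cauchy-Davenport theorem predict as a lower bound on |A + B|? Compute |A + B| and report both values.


Cauchy-Davenport: |A + B| ≥ min(p, |A| + |B| - 1) for A, B nonempty in Z/pZ.
|A| = 4, |B| = 2, p = 17.
CD lower bound = min(17, 4 + 2 - 1) = min(17, 5) = 5.
Compute A + B mod 17 directly:
a = 5: 5+8=13, 5+13=1
a = 8: 8+8=16, 8+13=4
a = 11: 11+8=2, 11+13=7
a = 13: 13+8=4, 13+13=9
A + B = {1, 2, 4, 7, 9, 13, 16}, so |A + B| = 7.
Verify: 7 ≥ 5? Yes ✓.

CD lower bound = 5, actual |A + B| = 7.


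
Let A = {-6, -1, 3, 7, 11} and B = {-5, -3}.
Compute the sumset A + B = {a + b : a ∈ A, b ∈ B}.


A + B = {a + b : a ∈ A, b ∈ B}.
Enumerate all |A|·|B| = 5·2 = 10 pairs (a, b) and collect distinct sums.
a = -6: -6+-5=-11, -6+-3=-9
a = -1: -1+-5=-6, -1+-3=-4
a = 3: 3+-5=-2, 3+-3=0
a = 7: 7+-5=2, 7+-3=4
a = 11: 11+-5=6, 11+-3=8
Collecting distinct sums: A + B = {-11, -9, -6, -4, -2, 0, 2, 4, 6, 8}
|A + B| = 10

A + B = {-11, -9, -6, -4, -2, 0, 2, 4, 6, 8}


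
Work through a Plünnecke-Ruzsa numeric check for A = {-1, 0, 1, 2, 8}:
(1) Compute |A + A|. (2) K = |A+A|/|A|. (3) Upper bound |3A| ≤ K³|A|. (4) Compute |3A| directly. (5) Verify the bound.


|A| = 5.
Step 1: Compute A + A by enumerating all 25 pairs.
A + A = {-2, -1, 0, 1, 2, 3, 4, 7, 8, 9, 10, 16}, so |A + A| = 12.
Step 2: Doubling constant K = |A + A|/|A| = 12/5 = 12/5 ≈ 2.4000.
Step 3: Plünnecke-Ruzsa gives |3A| ≤ K³·|A| = (2.4000)³ · 5 ≈ 69.1200.
Step 4: Compute 3A = A + A + A directly by enumerating all triples (a,b,c) ∈ A³; |3A| = 21.
Step 5: Check 21 ≤ 69.1200? Yes ✓.

K = 12/5, Plünnecke-Ruzsa bound K³|A| ≈ 69.1200, |3A| = 21, inequality holds.


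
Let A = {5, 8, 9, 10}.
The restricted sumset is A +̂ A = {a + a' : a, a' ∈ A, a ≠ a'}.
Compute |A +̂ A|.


Restricted sumset: A +̂ A = {a + a' : a ∈ A, a' ∈ A, a ≠ a'}.
Equivalently, take A + A and drop any sum 2a that is achievable ONLY as a + a for a ∈ A (i.e. sums representable only with equal summands).
Enumerate pairs (a, a') with a < a' (symmetric, so each unordered pair gives one sum; this covers all a ≠ a'):
  5 + 8 = 13
  5 + 9 = 14
  5 + 10 = 15
  8 + 9 = 17
  8 + 10 = 18
  9 + 10 = 19
Collected distinct sums: {13, 14, 15, 17, 18, 19}
|A +̂ A| = 6
(Reference bound: |A +̂ A| ≥ 2|A| - 3 for |A| ≥ 2, with |A| = 4 giving ≥ 5.)

|A +̂ A| = 6


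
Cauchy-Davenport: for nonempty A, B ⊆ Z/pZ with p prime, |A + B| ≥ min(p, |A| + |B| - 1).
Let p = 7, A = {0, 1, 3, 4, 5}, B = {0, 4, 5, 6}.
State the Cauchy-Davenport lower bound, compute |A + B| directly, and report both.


Cauchy-Davenport: |A + B| ≥ min(p, |A| + |B| - 1) for A, B nonempty in Z/pZ.
|A| = 5, |B| = 4, p = 7.
CD lower bound = min(7, 5 + 4 - 1) = min(7, 8) = 7.
Compute A + B mod 7 directly:
a = 0: 0+0=0, 0+4=4, 0+5=5, 0+6=6
a = 1: 1+0=1, 1+4=5, 1+5=6, 1+6=0
a = 3: 3+0=3, 3+4=0, 3+5=1, 3+6=2
a = 4: 4+0=4, 4+4=1, 4+5=2, 4+6=3
a = 5: 5+0=5, 5+4=2, 5+5=3, 5+6=4
A + B = {0, 1, 2, 3, 4, 5, 6}, so |A + B| = 7.
Verify: 7 ≥ 7? Yes ✓.

CD lower bound = 7, actual |A + B| = 7.


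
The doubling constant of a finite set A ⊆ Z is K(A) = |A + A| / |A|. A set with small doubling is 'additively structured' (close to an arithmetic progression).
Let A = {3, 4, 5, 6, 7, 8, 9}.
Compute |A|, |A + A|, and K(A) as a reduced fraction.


|A| = 7.
Compute A + A by enumerating all 49 pairs.
A + A = {6, 7, 8, 9, 10, 11, 12, 13, 14, 15, 16, 17, 18}, so |A + A| = 13.
K = |A + A| / |A| = 13/7 (already in lowest terms) ≈ 1.8571.
Reference: AP of size 7 gives K = 13/7 ≈ 1.8571; a fully generic set of size 7 gives K ≈ 4.0000.

|A| = 7, |A + A| = 13, K = 13/7.


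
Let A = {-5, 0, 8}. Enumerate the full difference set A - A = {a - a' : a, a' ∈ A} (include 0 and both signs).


A - A = {a - a' : a, a' ∈ A}.
Compute a - a' for each ordered pair (a, a'):
a = -5: -5--5=0, -5-0=-5, -5-8=-13
a = 0: 0--5=5, 0-0=0, 0-8=-8
a = 8: 8--5=13, 8-0=8, 8-8=0
Collecting distinct values (and noting 0 appears from a-a):
A - A = {-13, -8, -5, 0, 5, 8, 13}
|A - A| = 7

A - A = {-13, -8, -5, 0, 5, 8, 13}


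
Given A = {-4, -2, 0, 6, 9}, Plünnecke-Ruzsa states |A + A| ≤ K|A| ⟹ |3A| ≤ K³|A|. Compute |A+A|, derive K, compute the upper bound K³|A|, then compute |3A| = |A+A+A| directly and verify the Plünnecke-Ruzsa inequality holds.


|A| = 5.
Step 1: Compute A + A by enumerating all 25 pairs.
A + A = {-8, -6, -4, -2, 0, 2, 4, 5, 6, 7, 9, 12, 15, 18}, so |A + A| = 14.
Step 2: Doubling constant K = |A + A|/|A| = 14/5 = 14/5 ≈ 2.8000.
Step 3: Plünnecke-Ruzsa gives |3A| ≤ K³·|A| = (2.8000)³ · 5 ≈ 109.7600.
Step 4: Compute 3A = A + A + A directly by enumerating all triples (a,b,c) ∈ A³; |3A| = 27.
Step 5: Check 27 ≤ 109.7600? Yes ✓.

K = 14/5, Plünnecke-Ruzsa bound K³|A| ≈ 109.7600, |3A| = 27, inequality holds.


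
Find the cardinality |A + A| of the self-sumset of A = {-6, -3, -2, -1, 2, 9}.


A + A = {a + a' : a, a' ∈ A}; |A| = 6.
General bounds: 2|A| - 1 ≤ |A + A| ≤ |A|(|A|+1)/2, i.e. 11 ≤ |A + A| ≤ 21.
Lower bound 2|A|-1 is attained iff A is an arithmetic progression.
Enumerate sums a + a' for a ≤ a' (symmetric, so this suffices):
a = -6: -6+-6=-12, -6+-3=-9, -6+-2=-8, -6+-1=-7, -6+2=-4, -6+9=3
a = -3: -3+-3=-6, -3+-2=-5, -3+-1=-4, -3+2=-1, -3+9=6
a = -2: -2+-2=-4, -2+-1=-3, -2+2=0, -2+9=7
a = -1: -1+-1=-2, -1+2=1, -1+9=8
a = 2: 2+2=4, 2+9=11
a = 9: 9+9=18
Distinct sums: {-12, -9, -8, -7, -6, -5, -4, -3, -2, -1, 0, 1, 3, 4, 6, 7, 8, 11, 18}
|A + A| = 19

|A + A| = 19


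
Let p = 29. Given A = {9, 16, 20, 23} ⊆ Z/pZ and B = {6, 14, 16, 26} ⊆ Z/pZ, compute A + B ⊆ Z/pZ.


Work in Z/29Z: reduce every sum a + b modulo 29.
Enumerate all 16 pairs:
a = 9: 9+6=15, 9+14=23, 9+16=25, 9+26=6
a = 16: 16+6=22, 16+14=1, 16+16=3, 16+26=13
a = 20: 20+6=26, 20+14=5, 20+16=7, 20+26=17
a = 23: 23+6=0, 23+14=8, 23+16=10, 23+26=20
Distinct residues collected: {0, 1, 3, 5, 6, 7, 8, 10, 13, 15, 17, 20, 22, 23, 25, 26}
|A + B| = 16 (out of 29 total residues).

A + B = {0, 1, 3, 5, 6, 7, 8, 10, 13, 15, 17, 20, 22, 23, 25, 26}


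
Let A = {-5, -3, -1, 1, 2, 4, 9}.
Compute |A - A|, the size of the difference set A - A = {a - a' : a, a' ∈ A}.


A - A = {a - a' : a, a' ∈ A}; |A| = 7.
Bounds: 2|A|-1 ≤ |A - A| ≤ |A|² - |A| + 1, i.e. 13 ≤ |A - A| ≤ 43.
Note: 0 ∈ A - A always (from a - a). The set is symmetric: if d ∈ A - A then -d ∈ A - A.
Enumerate nonzero differences d = a - a' with a > a' (then include -d):
Positive differences: {1, 2, 3, 4, 5, 6, 7, 8, 9, 10, 12, 14}
Full difference set: {0} ∪ (positive diffs) ∪ (negative diffs).
|A - A| = 1 + 2·12 = 25 (matches direct enumeration: 25).

|A - A| = 25


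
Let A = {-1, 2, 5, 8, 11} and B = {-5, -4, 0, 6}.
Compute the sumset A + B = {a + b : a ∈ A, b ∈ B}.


A + B = {a + b : a ∈ A, b ∈ B}.
Enumerate all |A|·|B| = 5·4 = 20 pairs (a, b) and collect distinct sums.
a = -1: -1+-5=-6, -1+-4=-5, -1+0=-1, -1+6=5
a = 2: 2+-5=-3, 2+-4=-2, 2+0=2, 2+6=8
a = 5: 5+-5=0, 5+-4=1, 5+0=5, 5+6=11
a = 8: 8+-5=3, 8+-4=4, 8+0=8, 8+6=14
a = 11: 11+-5=6, 11+-4=7, 11+0=11, 11+6=17
Collecting distinct sums: A + B = {-6, -5, -3, -2, -1, 0, 1, 2, 3, 4, 5, 6, 7, 8, 11, 14, 17}
|A + B| = 17

A + B = {-6, -5, -3, -2, -1, 0, 1, 2, 3, 4, 5, 6, 7, 8, 11, 14, 17}


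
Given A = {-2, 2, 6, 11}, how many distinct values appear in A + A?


A + A = {a + a' : a, a' ∈ A}; |A| = 4.
General bounds: 2|A| - 1 ≤ |A + A| ≤ |A|(|A|+1)/2, i.e. 7 ≤ |A + A| ≤ 10.
Lower bound 2|A|-1 is attained iff A is an arithmetic progression.
Enumerate sums a + a' for a ≤ a' (symmetric, so this suffices):
a = -2: -2+-2=-4, -2+2=0, -2+6=4, -2+11=9
a = 2: 2+2=4, 2+6=8, 2+11=13
a = 6: 6+6=12, 6+11=17
a = 11: 11+11=22
Distinct sums: {-4, 0, 4, 8, 9, 12, 13, 17, 22}
|A + A| = 9

|A + A| = 9


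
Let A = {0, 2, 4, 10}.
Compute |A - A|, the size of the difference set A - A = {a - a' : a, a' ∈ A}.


A - A = {a - a' : a, a' ∈ A}; |A| = 4.
Bounds: 2|A|-1 ≤ |A - A| ≤ |A|² - |A| + 1, i.e. 7 ≤ |A - A| ≤ 13.
Note: 0 ∈ A - A always (from a - a). The set is symmetric: if d ∈ A - A then -d ∈ A - A.
Enumerate nonzero differences d = a - a' with a > a' (then include -d):
Positive differences: {2, 4, 6, 8, 10}
Full difference set: {0} ∪ (positive diffs) ∪ (negative diffs).
|A - A| = 1 + 2·5 = 11 (matches direct enumeration: 11).

|A - A| = 11


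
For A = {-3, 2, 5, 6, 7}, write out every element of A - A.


A - A = {a - a' : a, a' ∈ A}.
Compute a - a' for each ordered pair (a, a'):
a = -3: -3--3=0, -3-2=-5, -3-5=-8, -3-6=-9, -3-7=-10
a = 2: 2--3=5, 2-2=0, 2-5=-3, 2-6=-4, 2-7=-5
a = 5: 5--3=8, 5-2=3, 5-5=0, 5-6=-1, 5-7=-2
a = 6: 6--3=9, 6-2=4, 6-5=1, 6-6=0, 6-7=-1
a = 7: 7--3=10, 7-2=5, 7-5=2, 7-6=1, 7-7=0
Collecting distinct values (and noting 0 appears from a-a):
A - A = {-10, -9, -8, -5, -4, -3, -2, -1, 0, 1, 2, 3, 4, 5, 8, 9, 10}
|A - A| = 17

A - A = {-10, -9, -8, -5, -4, -3, -2, -1, 0, 1, 2, 3, 4, 5, 8, 9, 10}


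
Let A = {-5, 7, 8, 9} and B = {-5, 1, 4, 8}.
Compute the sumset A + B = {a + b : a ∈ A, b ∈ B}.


A + B = {a + b : a ∈ A, b ∈ B}.
Enumerate all |A|·|B| = 4·4 = 16 pairs (a, b) and collect distinct sums.
a = -5: -5+-5=-10, -5+1=-4, -5+4=-1, -5+8=3
a = 7: 7+-5=2, 7+1=8, 7+4=11, 7+8=15
a = 8: 8+-5=3, 8+1=9, 8+4=12, 8+8=16
a = 9: 9+-5=4, 9+1=10, 9+4=13, 9+8=17
Collecting distinct sums: A + B = {-10, -4, -1, 2, 3, 4, 8, 9, 10, 11, 12, 13, 15, 16, 17}
|A + B| = 15

A + B = {-10, -4, -1, 2, 3, 4, 8, 9, 10, 11, 12, 13, 15, 16, 17}


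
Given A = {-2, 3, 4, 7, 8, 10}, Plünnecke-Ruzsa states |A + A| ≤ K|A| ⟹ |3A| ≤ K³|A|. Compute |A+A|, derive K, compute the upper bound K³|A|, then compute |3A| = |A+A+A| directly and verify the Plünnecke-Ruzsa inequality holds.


|A| = 6.
Step 1: Compute A + A by enumerating all 36 pairs.
A + A = {-4, 1, 2, 5, 6, 7, 8, 10, 11, 12, 13, 14, 15, 16, 17, 18, 20}, so |A + A| = 17.
Step 2: Doubling constant K = |A + A|/|A| = 17/6 = 17/6 ≈ 2.8333.
Step 3: Plünnecke-Ruzsa gives |3A| ≤ K³·|A| = (2.8333)³ · 6 ≈ 136.4722.
Step 4: Compute 3A = A + A + A directly by enumerating all triples (a,b,c) ∈ A³; |3A| = 29.
Step 5: Check 29 ≤ 136.4722? Yes ✓.

K = 17/6, Plünnecke-Ruzsa bound K³|A| ≈ 136.4722, |3A| = 29, inequality holds.


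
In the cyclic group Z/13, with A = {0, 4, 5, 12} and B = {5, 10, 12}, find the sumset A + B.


Work in Z/13Z: reduce every sum a + b modulo 13.
Enumerate all 12 pairs:
a = 0: 0+5=5, 0+10=10, 0+12=12
a = 4: 4+5=9, 4+10=1, 4+12=3
a = 5: 5+5=10, 5+10=2, 5+12=4
a = 12: 12+5=4, 12+10=9, 12+12=11
Distinct residues collected: {1, 2, 3, 4, 5, 9, 10, 11, 12}
|A + B| = 9 (out of 13 total residues).

A + B = {1, 2, 3, 4, 5, 9, 10, 11, 12}


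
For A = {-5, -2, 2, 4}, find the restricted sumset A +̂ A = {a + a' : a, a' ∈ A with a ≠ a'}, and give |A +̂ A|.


Restricted sumset: A +̂ A = {a + a' : a ∈ A, a' ∈ A, a ≠ a'}.
Equivalently, take A + A and drop any sum 2a that is achievable ONLY as a + a for a ∈ A (i.e. sums representable only with equal summands).
Enumerate pairs (a, a') with a < a' (symmetric, so each unordered pair gives one sum; this covers all a ≠ a'):
  -5 + -2 = -7
  -5 + 2 = -3
  -5 + 4 = -1
  -2 + 2 = 0
  -2 + 4 = 2
  2 + 4 = 6
Collected distinct sums: {-7, -3, -1, 0, 2, 6}
|A +̂ A| = 6
(Reference bound: |A +̂ A| ≥ 2|A| - 3 for |A| ≥ 2, with |A| = 4 giving ≥ 5.)

|A +̂ A| = 6


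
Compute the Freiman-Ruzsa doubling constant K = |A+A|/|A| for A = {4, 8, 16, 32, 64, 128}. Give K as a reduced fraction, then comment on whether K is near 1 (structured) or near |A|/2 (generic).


|A| = 6.
Compute A + A by enumerating all 36 pairs.
A + A = {8, 12, 16, 20, 24, 32, 36, 40, 48, 64, 68, 72, 80, 96, 128, 132, 136, 144, 160, 192, 256}, so |A + A| = 21.
K = |A + A| / |A| = 21/6 = 7/2 ≈ 3.5000.
Reference: AP of size 6 gives K = 11/6 ≈ 1.8333; a fully generic set of size 6 gives K ≈ 3.5000.

|A| = 6, |A + A| = 21, K = 21/6 = 7/2.


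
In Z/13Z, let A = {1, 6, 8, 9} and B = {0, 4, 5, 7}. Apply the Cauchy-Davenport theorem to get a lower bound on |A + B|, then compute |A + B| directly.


Cauchy-Davenport: |A + B| ≥ min(p, |A| + |B| - 1) for A, B nonempty in Z/pZ.
|A| = 4, |B| = 4, p = 13.
CD lower bound = min(13, 4 + 4 - 1) = min(13, 7) = 7.
Compute A + B mod 13 directly:
a = 1: 1+0=1, 1+4=5, 1+5=6, 1+7=8
a = 6: 6+0=6, 6+4=10, 6+5=11, 6+7=0
a = 8: 8+0=8, 8+4=12, 8+5=0, 8+7=2
a = 9: 9+0=9, 9+4=0, 9+5=1, 9+7=3
A + B = {0, 1, 2, 3, 5, 6, 8, 9, 10, 11, 12}, so |A + B| = 11.
Verify: 11 ≥ 7? Yes ✓.

CD lower bound = 7, actual |A + B| = 11.


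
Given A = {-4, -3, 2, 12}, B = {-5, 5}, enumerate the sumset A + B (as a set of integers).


A + B = {a + b : a ∈ A, b ∈ B}.
Enumerate all |A|·|B| = 4·2 = 8 pairs (a, b) and collect distinct sums.
a = -4: -4+-5=-9, -4+5=1
a = -3: -3+-5=-8, -3+5=2
a = 2: 2+-5=-3, 2+5=7
a = 12: 12+-5=7, 12+5=17
Collecting distinct sums: A + B = {-9, -8, -3, 1, 2, 7, 17}
|A + B| = 7

A + B = {-9, -8, -3, 1, 2, 7, 17}


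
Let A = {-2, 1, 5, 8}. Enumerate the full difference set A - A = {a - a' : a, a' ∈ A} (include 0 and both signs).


A - A = {a - a' : a, a' ∈ A}.
Compute a - a' for each ordered pair (a, a'):
a = -2: -2--2=0, -2-1=-3, -2-5=-7, -2-8=-10
a = 1: 1--2=3, 1-1=0, 1-5=-4, 1-8=-7
a = 5: 5--2=7, 5-1=4, 5-5=0, 5-8=-3
a = 8: 8--2=10, 8-1=7, 8-5=3, 8-8=0
Collecting distinct values (and noting 0 appears from a-a):
A - A = {-10, -7, -4, -3, 0, 3, 4, 7, 10}
|A - A| = 9

A - A = {-10, -7, -4, -3, 0, 3, 4, 7, 10}


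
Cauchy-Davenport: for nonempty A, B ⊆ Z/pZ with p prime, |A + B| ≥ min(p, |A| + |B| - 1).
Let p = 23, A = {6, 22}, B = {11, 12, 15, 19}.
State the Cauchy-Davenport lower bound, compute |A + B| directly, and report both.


Cauchy-Davenport: |A + B| ≥ min(p, |A| + |B| - 1) for A, B nonempty in Z/pZ.
|A| = 2, |B| = 4, p = 23.
CD lower bound = min(23, 2 + 4 - 1) = min(23, 5) = 5.
Compute A + B mod 23 directly:
a = 6: 6+11=17, 6+12=18, 6+15=21, 6+19=2
a = 22: 22+11=10, 22+12=11, 22+15=14, 22+19=18
A + B = {2, 10, 11, 14, 17, 18, 21}, so |A + B| = 7.
Verify: 7 ≥ 5? Yes ✓.

CD lower bound = 5, actual |A + B| = 7.


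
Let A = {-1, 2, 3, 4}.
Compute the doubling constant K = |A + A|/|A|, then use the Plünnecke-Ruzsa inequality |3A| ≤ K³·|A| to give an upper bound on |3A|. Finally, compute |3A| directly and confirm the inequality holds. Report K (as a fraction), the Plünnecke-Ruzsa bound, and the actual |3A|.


|A| = 4.
Step 1: Compute A + A by enumerating all 16 pairs.
A + A = {-2, 1, 2, 3, 4, 5, 6, 7, 8}, so |A + A| = 9.
Step 2: Doubling constant K = |A + A|/|A| = 9/4 = 9/4 ≈ 2.2500.
Step 3: Plünnecke-Ruzsa gives |3A| ≤ K³·|A| = (2.2500)³ · 4 ≈ 45.5625.
Step 4: Compute 3A = A + A + A directly by enumerating all triples (a,b,c) ∈ A³; |3A| = 14.
Step 5: Check 14 ≤ 45.5625? Yes ✓.

K = 9/4, Plünnecke-Ruzsa bound K³|A| ≈ 45.5625, |3A| = 14, inequality holds.


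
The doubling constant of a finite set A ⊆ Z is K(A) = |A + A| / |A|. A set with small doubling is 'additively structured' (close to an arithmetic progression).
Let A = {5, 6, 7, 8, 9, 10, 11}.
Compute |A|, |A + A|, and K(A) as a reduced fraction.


|A| = 7.
Compute A + A by enumerating all 49 pairs.
A + A = {10, 11, 12, 13, 14, 15, 16, 17, 18, 19, 20, 21, 22}, so |A + A| = 13.
K = |A + A| / |A| = 13/7 (already in lowest terms) ≈ 1.8571.
Reference: AP of size 7 gives K = 13/7 ≈ 1.8571; a fully generic set of size 7 gives K ≈ 4.0000.

|A| = 7, |A + A| = 13, K = 13/7.


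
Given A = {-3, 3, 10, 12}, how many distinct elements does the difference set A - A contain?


A - A = {a - a' : a, a' ∈ A}; |A| = 4.
Bounds: 2|A|-1 ≤ |A - A| ≤ |A|² - |A| + 1, i.e. 7 ≤ |A - A| ≤ 13.
Note: 0 ∈ A - A always (from a - a). The set is symmetric: if d ∈ A - A then -d ∈ A - A.
Enumerate nonzero differences d = a - a' with a > a' (then include -d):
Positive differences: {2, 6, 7, 9, 13, 15}
Full difference set: {0} ∪ (positive diffs) ∪ (negative diffs).
|A - A| = 1 + 2·6 = 13 (matches direct enumeration: 13).

|A - A| = 13


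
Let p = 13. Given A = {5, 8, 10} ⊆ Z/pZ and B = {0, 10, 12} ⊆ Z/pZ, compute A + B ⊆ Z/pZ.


Work in Z/13Z: reduce every sum a + b modulo 13.
Enumerate all 9 pairs:
a = 5: 5+0=5, 5+10=2, 5+12=4
a = 8: 8+0=8, 8+10=5, 8+12=7
a = 10: 10+0=10, 10+10=7, 10+12=9
Distinct residues collected: {2, 4, 5, 7, 8, 9, 10}
|A + B| = 7 (out of 13 total residues).

A + B = {2, 4, 5, 7, 8, 9, 10}


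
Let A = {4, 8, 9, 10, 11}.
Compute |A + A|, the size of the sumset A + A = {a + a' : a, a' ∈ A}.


A + A = {a + a' : a, a' ∈ A}; |A| = 5.
General bounds: 2|A| - 1 ≤ |A + A| ≤ |A|(|A|+1)/2, i.e. 9 ≤ |A + A| ≤ 15.
Lower bound 2|A|-1 is attained iff A is an arithmetic progression.
Enumerate sums a + a' for a ≤ a' (symmetric, so this suffices):
a = 4: 4+4=8, 4+8=12, 4+9=13, 4+10=14, 4+11=15
a = 8: 8+8=16, 8+9=17, 8+10=18, 8+11=19
a = 9: 9+9=18, 9+10=19, 9+11=20
a = 10: 10+10=20, 10+11=21
a = 11: 11+11=22
Distinct sums: {8, 12, 13, 14, 15, 16, 17, 18, 19, 20, 21, 22}
|A + A| = 12

|A + A| = 12


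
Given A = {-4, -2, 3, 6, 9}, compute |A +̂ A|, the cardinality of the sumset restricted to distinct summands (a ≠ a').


Restricted sumset: A +̂ A = {a + a' : a ∈ A, a' ∈ A, a ≠ a'}.
Equivalently, take A + A and drop any sum 2a that is achievable ONLY as a + a for a ∈ A (i.e. sums representable only with equal summands).
Enumerate pairs (a, a') with a < a' (symmetric, so each unordered pair gives one sum; this covers all a ≠ a'):
  -4 + -2 = -6
  -4 + 3 = -1
  -4 + 6 = 2
  -4 + 9 = 5
  -2 + 3 = 1
  -2 + 6 = 4
  -2 + 9 = 7
  3 + 6 = 9
  3 + 9 = 12
  6 + 9 = 15
Collected distinct sums: {-6, -1, 1, 2, 4, 5, 7, 9, 12, 15}
|A +̂ A| = 10
(Reference bound: |A +̂ A| ≥ 2|A| - 3 for |A| ≥ 2, with |A| = 5 giving ≥ 7.)

|A +̂ A| = 10


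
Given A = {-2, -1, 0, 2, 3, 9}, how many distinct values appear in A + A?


A + A = {a + a' : a, a' ∈ A}; |A| = 6.
General bounds: 2|A| - 1 ≤ |A + A| ≤ |A|(|A|+1)/2, i.e. 11 ≤ |A + A| ≤ 21.
Lower bound 2|A|-1 is attained iff A is an arithmetic progression.
Enumerate sums a + a' for a ≤ a' (symmetric, so this suffices):
a = -2: -2+-2=-4, -2+-1=-3, -2+0=-2, -2+2=0, -2+3=1, -2+9=7
a = -1: -1+-1=-2, -1+0=-1, -1+2=1, -1+3=2, -1+9=8
a = 0: 0+0=0, 0+2=2, 0+3=3, 0+9=9
a = 2: 2+2=4, 2+3=5, 2+9=11
a = 3: 3+3=6, 3+9=12
a = 9: 9+9=18
Distinct sums: {-4, -3, -2, -1, 0, 1, 2, 3, 4, 5, 6, 7, 8, 9, 11, 12, 18}
|A + A| = 17

|A + A| = 17


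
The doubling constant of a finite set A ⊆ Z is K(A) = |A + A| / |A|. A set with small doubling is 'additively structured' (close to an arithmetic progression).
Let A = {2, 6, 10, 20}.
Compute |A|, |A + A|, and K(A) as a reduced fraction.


|A| = 4.
Compute A + A by enumerating all 16 pairs.
A + A = {4, 8, 12, 16, 20, 22, 26, 30, 40}, so |A + A| = 9.
K = |A + A| / |A| = 9/4 (already in lowest terms) ≈ 2.2500.
Reference: AP of size 4 gives K = 7/4 ≈ 1.7500; a fully generic set of size 4 gives K ≈ 2.5000.

|A| = 4, |A + A| = 9, K = 9/4.


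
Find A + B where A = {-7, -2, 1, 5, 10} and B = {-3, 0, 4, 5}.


A + B = {a + b : a ∈ A, b ∈ B}.
Enumerate all |A|·|B| = 5·4 = 20 pairs (a, b) and collect distinct sums.
a = -7: -7+-3=-10, -7+0=-7, -7+4=-3, -7+5=-2
a = -2: -2+-3=-5, -2+0=-2, -2+4=2, -2+5=3
a = 1: 1+-3=-2, 1+0=1, 1+4=5, 1+5=6
a = 5: 5+-3=2, 5+0=5, 5+4=9, 5+5=10
a = 10: 10+-3=7, 10+0=10, 10+4=14, 10+5=15
Collecting distinct sums: A + B = {-10, -7, -5, -3, -2, 1, 2, 3, 5, 6, 7, 9, 10, 14, 15}
|A + B| = 15

A + B = {-10, -7, -5, -3, -2, 1, 2, 3, 5, 6, 7, 9, 10, 14, 15}


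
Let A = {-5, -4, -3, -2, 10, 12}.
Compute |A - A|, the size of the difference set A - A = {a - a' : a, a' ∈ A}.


A - A = {a - a' : a, a' ∈ A}; |A| = 6.
Bounds: 2|A|-1 ≤ |A - A| ≤ |A|² - |A| + 1, i.e. 11 ≤ |A - A| ≤ 31.
Note: 0 ∈ A - A always (from a - a). The set is symmetric: if d ∈ A - A then -d ∈ A - A.
Enumerate nonzero differences d = a - a' with a > a' (then include -d):
Positive differences: {1, 2, 3, 12, 13, 14, 15, 16, 17}
Full difference set: {0} ∪ (positive diffs) ∪ (negative diffs).
|A - A| = 1 + 2·9 = 19 (matches direct enumeration: 19).

|A - A| = 19


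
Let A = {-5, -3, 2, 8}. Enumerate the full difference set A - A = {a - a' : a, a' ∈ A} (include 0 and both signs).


A - A = {a - a' : a, a' ∈ A}.
Compute a - a' for each ordered pair (a, a'):
a = -5: -5--5=0, -5--3=-2, -5-2=-7, -5-8=-13
a = -3: -3--5=2, -3--3=0, -3-2=-5, -3-8=-11
a = 2: 2--5=7, 2--3=5, 2-2=0, 2-8=-6
a = 8: 8--5=13, 8--3=11, 8-2=6, 8-8=0
Collecting distinct values (and noting 0 appears from a-a):
A - A = {-13, -11, -7, -6, -5, -2, 0, 2, 5, 6, 7, 11, 13}
|A - A| = 13

A - A = {-13, -11, -7, -6, -5, -2, 0, 2, 5, 6, 7, 11, 13}


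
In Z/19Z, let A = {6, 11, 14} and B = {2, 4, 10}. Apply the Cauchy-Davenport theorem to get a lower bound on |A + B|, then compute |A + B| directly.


Cauchy-Davenport: |A + B| ≥ min(p, |A| + |B| - 1) for A, B nonempty in Z/pZ.
|A| = 3, |B| = 3, p = 19.
CD lower bound = min(19, 3 + 3 - 1) = min(19, 5) = 5.
Compute A + B mod 19 directly:
a = 6: 6+2=8, 6+4=10, 6+10=16
a = 11: 11+2=13, 11+4=15, 11+10=2
a = 14: 14+2=16, 14+4=18, 14+10=5
A + B = {2, 5, 8, 10, 13, 15, 16, 18}, so |A + B| = 8.
Verify: 8 ≥ 5? Yes ✓.

CD lower bound = 5, actual |A + B| = 8.


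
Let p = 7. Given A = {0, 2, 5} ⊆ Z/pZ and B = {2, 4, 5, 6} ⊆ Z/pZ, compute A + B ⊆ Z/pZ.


Work in Z/7Z: reduce every sum a + b modulo 7.
Enumerate all 12 pairs:
a = 0: 0+2=2, 0+4=4, 0+5=5, 0+6=6
a = 2: 2+2=4, 2+4=6, 2+5=0, 2+6=1
a = 5: 5+2=0, 5+4=2, 5+5=3, 5+6=4
Distinct residues collected: {0, 1, 2, 3, 4, 5, 6}
|A + B| = 7 (out of 7 total residues).

A + B = {0, 1, 2, 3, 4, 5, 6}


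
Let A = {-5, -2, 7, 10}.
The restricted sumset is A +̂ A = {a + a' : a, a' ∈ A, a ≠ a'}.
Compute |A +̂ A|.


Restricted sumset: A +̂ A = {a + a' : a ∈ A, a' ∈ A, a ≠ a'}.
Equivalently, take A + A and drop any sum 2a that is achievable ONLY as a + a for a ∈ A (i.e. sums representable only with equal summands).
Enumerate pairs (a, a') with a < a' (symmetric, so each unordered pair gives one sum; this covers all a ≠ a'):
  -5 + -2 = -7
  -5 + 7 = 2
  -5 + 10 = 5
  -2 + 7 = 5
  -2 + 10 = 8
  7 + 10 = 17
Collected distinct sums: {-7, 2, 5, 8, 17}
|A +̂ A| = 5
(Reference bound: |A +̂ A| ≥ 2|A| - 3 for |A| ≥ 2, with |A| = 4 giving ≥ 5.)

|A +̂ A| = 5


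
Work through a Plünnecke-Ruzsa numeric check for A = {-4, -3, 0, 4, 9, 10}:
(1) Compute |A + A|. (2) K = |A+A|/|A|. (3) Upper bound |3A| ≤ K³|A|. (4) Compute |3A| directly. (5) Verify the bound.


|A| = 6.
Step 1: Compute A + A by enumerating all 36 pairs.
A + A = {-8, -7, -6, -4, -3, 0, 1, 4, 5, 6, 7, 8, 9, 10, 13, 14, 18, 19, 20}, so |A + A| = 19.
Step 2: Doubling constant K = |A + A|/|A| = 19/6 = 19/6 ≈ 3.1667.
Step 3: Plünnecke-Ruzsa gives |3A| ≤ K³·|A| = (3.1667)³ · 6 ≈ 190.5278.
Step 4: Compute 3A = A + A + A directly by enumerating all triples (a,b,c) ∈ A³; |3A| = 38.
Step 5: Check 38 ≤ 190.5278? Yes ✓.

K = 19/6, Plünnecke-Ruzsa bound K³|A| ≈ 190.5278, |3A| = 38, inequality holds.


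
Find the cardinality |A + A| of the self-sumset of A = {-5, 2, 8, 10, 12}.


A + A = {a + a' : a, a' ∈ A}; |A| = 5.
General bounds: 2|A| - 1 ≤ |A + A| ≤ |A|(|A|+1)/2, i.e. 9 ≤ |A + A| ≤ 15.
Lower bound 2|A|-1 is attained iff A is an arithmetic progression.
Enumerate sums a + a' for a ≤ a' (symmetric, so this suffices):
a = -5: -5+-5=-10, -5+2=-3, -5+8=3, -5+10=5, -5+12=7
a = 2: 2+2=4, 2+8=10, 2+10=12, 2+12=14
a = 8: 8+8=16, 8+10=18, 8+12=20
a = 10: 10+10=20, 10+12=22
a = 12: 12+12=24
Distinct sums: {-10, -3, 3, 4, 5, 7, 10, 12, 14, 16, 18, 20, 22, 24}
|A + A| = 14

|A + A| = 14
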